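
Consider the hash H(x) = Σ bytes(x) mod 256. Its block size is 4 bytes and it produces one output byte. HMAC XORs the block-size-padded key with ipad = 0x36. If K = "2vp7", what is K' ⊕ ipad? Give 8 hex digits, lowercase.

04404601

Key "2vp7" = 32 76 70 37 is exactly B = 4 bytes: K' = 32 76 70 37.
XOR each byte with 0x36: 32⊕36=04, 76⊕36=40, 70⊕36=46, 37⊕36=01.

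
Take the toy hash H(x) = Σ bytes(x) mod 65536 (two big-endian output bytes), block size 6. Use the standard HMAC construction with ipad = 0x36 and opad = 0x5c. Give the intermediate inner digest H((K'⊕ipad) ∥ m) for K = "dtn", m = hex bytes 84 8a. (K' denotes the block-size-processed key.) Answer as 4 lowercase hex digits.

Key "dtn" = 64 74 6e is 3 bytes ≤ B = 6; zero-pad to 6 bytes: K' = 64 74 6e 00 00 00.
K' ⊕ ipad = 52 42 58 36 36 36.
Inner input = 52 42 58 36 36 36 ∥ 84 8a.
Inner hash: sum = 82+66+88+54+54+54+132+138 = 668 → 02 9c.

029c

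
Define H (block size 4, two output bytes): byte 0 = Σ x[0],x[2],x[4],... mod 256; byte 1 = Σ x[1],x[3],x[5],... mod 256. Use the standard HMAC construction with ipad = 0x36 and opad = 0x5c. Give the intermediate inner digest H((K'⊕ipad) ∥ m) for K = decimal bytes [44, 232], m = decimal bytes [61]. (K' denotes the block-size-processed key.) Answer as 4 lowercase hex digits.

8d14

Key decimal bytes [44, 232] = 2c e8 is 2 bytes ≤ B = 4; zero-pad to 4 bytes: K' = 2c e8 00 00.
K' ⊕ ipad = 1a de 36 36.
Inner input = 1a de 36 36 ∥ 3d.
Inner hash: even-index sum = 141 mod 256 = 141; odd-index sum = 276 mod 256 = 20 → 8d 14.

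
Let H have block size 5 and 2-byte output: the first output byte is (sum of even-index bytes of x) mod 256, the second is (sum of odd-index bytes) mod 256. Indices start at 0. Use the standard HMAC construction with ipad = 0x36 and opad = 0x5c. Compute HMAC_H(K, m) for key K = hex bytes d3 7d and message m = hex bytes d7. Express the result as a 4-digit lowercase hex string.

Key hex bytes d3 7d is 2 bytes ≤ B = 5; zero-pad to 5 bytes: K' = d3 7d 00 00 00.
K' ⊕ ipad = e5 4b 36 36 36.  K' ⊕ opad = 8f 21 5c 5c 5c.
Inner input = (K'⊕ipad) ∥ m = e5 4b 36 36 36 ∥ d7.
Inner hash: even-index sum = 337 mod 256 = 81; odd-index sum = 344 mod 256 = 88 → 51 58.
Outer input = (K'⊕opad) ∥ inner = 8f 21 5c 5c 5c ∥ 51 58.
Outer hash (tag): even-index sum = 415 mod 256 = 159; odd-index sum = 206 mod 256 = 206 → 9f ce.

9fce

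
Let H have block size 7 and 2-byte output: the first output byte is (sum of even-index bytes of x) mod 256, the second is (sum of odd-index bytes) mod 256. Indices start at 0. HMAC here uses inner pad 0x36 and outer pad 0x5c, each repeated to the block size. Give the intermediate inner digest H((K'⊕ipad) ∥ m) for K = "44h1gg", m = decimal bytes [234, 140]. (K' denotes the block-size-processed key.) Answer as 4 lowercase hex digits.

7344

Key "44h1gg" = 34 34 68 31 67 67 is 6 bytes ≤ B = 7; zero-pad to 7 bytes: K' = 34 34 68 31 67 67 00.
K' ⊕ ipad = 02 02 5e 07 51 51 36.
Inner input = 02 02 5e 07 51 51 36 ∥ ea 8c.
Inner hash: even-index sum = 371 mod 256 = 115; odd-index sum = 324 mod 256 = 68 → 73 44.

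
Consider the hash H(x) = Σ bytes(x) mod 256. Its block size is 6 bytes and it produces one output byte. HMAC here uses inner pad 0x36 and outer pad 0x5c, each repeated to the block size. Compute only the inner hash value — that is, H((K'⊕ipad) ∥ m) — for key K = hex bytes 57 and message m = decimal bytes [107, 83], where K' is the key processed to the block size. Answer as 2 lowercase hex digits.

2d

Key hex bytes 57 is 1 byte ≤ B = 6; zero-pad to 6 bytes: K' = 57 00 00 00 00 00.
K' ⊕ ipad = 61 36 36 36 36 36.
Inner input = 61 36 36 36 36 36 ∥ 6b 53.
Inner hash: sum = 97+54+54+54+54+54+107+83 = 557; mod 256 = 45 → 2d.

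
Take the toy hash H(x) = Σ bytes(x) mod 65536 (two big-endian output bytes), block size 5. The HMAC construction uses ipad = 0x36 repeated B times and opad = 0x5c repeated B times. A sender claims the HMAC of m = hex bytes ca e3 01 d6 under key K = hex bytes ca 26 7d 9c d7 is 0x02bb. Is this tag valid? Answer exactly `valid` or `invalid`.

invalid

Key hex bytes ca 26 7d 9c d7 is exactly B = 5 bytes: K' = ca 26 7d 9c d7.
K' ⊕ ipad = fc 10 4b aa e1; K' ⊕ opad = 96 7a 21 c0 8b.
Inner hash: sum = 252+16+75+170+225+202+227+1+214 = 1382 → 05 66.
Outer hash (recomputed tag): sum = 150+122+33+192+139+5+102 = 743 → 02 e7.
Recomputed tag = 02e7; claimed = 02bb → mismatch.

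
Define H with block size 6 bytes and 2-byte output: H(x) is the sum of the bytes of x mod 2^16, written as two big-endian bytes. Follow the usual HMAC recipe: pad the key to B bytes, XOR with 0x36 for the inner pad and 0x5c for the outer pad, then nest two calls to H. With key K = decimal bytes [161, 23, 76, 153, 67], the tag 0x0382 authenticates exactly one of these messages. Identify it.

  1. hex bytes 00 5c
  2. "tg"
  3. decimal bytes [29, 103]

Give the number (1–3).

Key decimal bytes [161, 23, 76, 153, 67] = a1 17 4c 99 43 is 5 bytes ≤ B = 6; zero-pad to 6 bytes: K' = a1 17 4c 99 43 00.
K' ⊕ ipad = 97 21 7a af 75 36; K' ⊕ opad = fd 4b 10 c5 1f 5c.
m1: inner = H(97 21 7a af 75 36 00 5c) = 02 e8; tag = H(fd 4b 10 c5 1f 5c 02 e8) = 0382 ← matches
m2: inner = H(97 21 7a af 75 36 74 67) = 03 67; tag = H(fd 4b 10 c5 1f 5c 03 67) = 0302
m3: inner = H(97 21 7a af 75 36 1d 67) = 03 10; tag = H(fd 4b 10 c5 1f 5c 03 10) = 02ab

1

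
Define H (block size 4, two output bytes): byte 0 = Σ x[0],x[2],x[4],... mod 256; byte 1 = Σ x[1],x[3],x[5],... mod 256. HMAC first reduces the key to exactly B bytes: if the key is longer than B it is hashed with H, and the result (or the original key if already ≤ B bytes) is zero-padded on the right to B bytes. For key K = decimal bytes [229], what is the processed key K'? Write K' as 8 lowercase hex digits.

Key decimal bytes [229] = e5 is 1 byte ≤ B = 4; zero-pad to 4 bytes: K' = e5 00 00 00.

e5000000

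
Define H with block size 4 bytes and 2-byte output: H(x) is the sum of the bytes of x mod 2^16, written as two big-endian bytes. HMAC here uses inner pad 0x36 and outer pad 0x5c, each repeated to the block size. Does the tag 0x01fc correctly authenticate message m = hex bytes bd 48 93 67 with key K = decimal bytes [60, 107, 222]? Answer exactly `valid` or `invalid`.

Key decimal bytes [60, 107, 222] = 3c 6b de is 3 bytes ≤ B = 4; zero-pad to 4 bytes: K' = 3c 6b de 00.
K' ⊕ ipad = 0a 5d e8 36; K' ⊕ opad = 60 37 82 5c.
Inner hash: sum = 10+93+232+54+189+72+147+103 = 900 → 03 84.
Outer hash (recomputed tag): sum = 96+55+130+92+3+132 = 508 → 01 fc.
Recomputed tag = 01fc; claimed = 01fc → match.

valid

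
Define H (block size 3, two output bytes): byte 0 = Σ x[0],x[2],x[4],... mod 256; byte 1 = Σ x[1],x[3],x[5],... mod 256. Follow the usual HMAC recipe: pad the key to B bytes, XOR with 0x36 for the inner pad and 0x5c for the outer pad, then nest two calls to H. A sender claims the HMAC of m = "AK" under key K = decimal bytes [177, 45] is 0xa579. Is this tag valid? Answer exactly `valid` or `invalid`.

Key decimal bytes [177, 45] = b1 2d is 2 bytes ≤ B = 3; zero-pad to 3 bytes: K' = b1 2d 00.
K' ⊕ ipad = 87 1b 36; K' ⊕ opad = ed 71 5c.
Inner hash: even-index sum = 264 mod 256 = 8; odd-index sum = 92 mod 256 = 92 → 08 5c.
Outer hash (recomputed tag): even-index sum = 421 mod 256 = 165; odd-index sum = 121 mod 256 = 121 → a5 79.
Recomputed tag = a579; claimed = a579 → match.

valid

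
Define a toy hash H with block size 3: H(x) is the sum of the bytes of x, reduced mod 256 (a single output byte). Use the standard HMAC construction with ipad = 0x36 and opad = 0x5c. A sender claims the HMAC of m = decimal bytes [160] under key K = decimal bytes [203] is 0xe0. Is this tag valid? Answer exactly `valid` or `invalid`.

invalid

Key decimal bytes [203] = cb is 1 byte ≤ B = 3; zero-pad to 3 bytes: K' = cb 00 00.
K' ⊕ ipad = fd 36 36; K' ⊕ opad = 97 5c 5c.
Inner hash: sum = 253+54+54+160 = 521; mod 256 = 9 → 09.
Outer hash (recomputed tag): sum = 151+92+92+9 = 344; mod 256 = 88 → 58.
Recomputed tag = 58; claimed = e0 → mismatch.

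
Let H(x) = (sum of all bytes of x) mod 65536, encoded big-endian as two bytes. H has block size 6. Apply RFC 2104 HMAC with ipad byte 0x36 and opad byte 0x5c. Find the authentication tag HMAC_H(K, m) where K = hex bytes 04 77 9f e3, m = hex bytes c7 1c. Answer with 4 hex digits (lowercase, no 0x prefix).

Key hex bytes 04 77 9f e3 is 4 bytes ≤ B = 6; zero-pad to 6 bytes: K' = 04 77 9f e3 00 00.
K' ⊕ ipad = 32 41 a9 d5 36 36.  K' ⊕ opad = 58 2b c3 bf 5c 5c.
Inner input = (K'⊕ipad) ∥ m = 32 41 a9 d5 36 36 ∥ c7 1c.
Inner hash: sum = 50+65+169+213+54+54+199+28 = 832 → 03 40.
Outer input = (K'⊕opad) ∥ inner = 58 2b c3 bf 5c 5c ∥ 03 40.
Outer hash (tag): sum = 88+43+195+191+92+92+3+64 = 768 → 03 00.

0300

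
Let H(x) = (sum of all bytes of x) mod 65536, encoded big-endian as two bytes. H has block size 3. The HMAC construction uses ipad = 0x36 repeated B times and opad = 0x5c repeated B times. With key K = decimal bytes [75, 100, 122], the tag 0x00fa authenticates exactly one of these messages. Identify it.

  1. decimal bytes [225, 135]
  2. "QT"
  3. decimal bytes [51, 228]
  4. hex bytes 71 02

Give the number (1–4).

Key decimal bytes [75, 100, 122] = 4b 64 7a is exactly B = 3 bytes: K' = 4b 64 7a.
K' ⊕ ipad = 7d 52 4c; K' ⊕ opad = 17 38 26.
m1: inner = H(7d 52 4c e1 87) = 02 83; tag = H(17 38 26 02 83) = 00fa ← matches
m2: inner = H(7d 52 4c 51 54) = 01 c0; tag = H(17 38 26 01 c0) = 0136
m3: inner = H(7d 52 4c 33 e4) = 02 32; tag = H(17 38 26 02 32) = 00a9
m4: inner = H(7d 52 4c 71 02) = 01 8e; tag = H(17 38 26 01 8e) = 0104

1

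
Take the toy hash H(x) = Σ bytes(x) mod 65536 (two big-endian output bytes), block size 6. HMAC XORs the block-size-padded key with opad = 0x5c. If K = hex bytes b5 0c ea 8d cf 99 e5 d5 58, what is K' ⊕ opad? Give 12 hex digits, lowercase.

Key hex bytes b5 0c ea 8d cf 99 e5 d5 58 is 9 bytes > B = 6, so hash it first: H(key) = 05 b2, then zero-pad to 6 bytes: K' = 05 b2 00 00 00 00.
XOR each byte with 0x5c: 05⊕5c=59, b2⊕5c=ee, 00⊕5c=5c, 00⊕5c=5c, 00⊕5c=5c, 00⊕5c=5c.

59ee5c5c5c5c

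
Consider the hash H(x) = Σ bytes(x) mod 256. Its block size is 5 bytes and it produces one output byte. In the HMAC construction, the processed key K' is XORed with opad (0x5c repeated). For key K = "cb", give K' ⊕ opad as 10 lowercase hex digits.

3f3e5c5c5c

Key "cb" = 63 62 is 2 bytes ≤ B = 5; zero-pad to 5 bytes: K' = 63 62 00 00 00.
XOR each byte with 0x5c: 63⊕5c=3f, 62⊕5c=3e, 00⊕5c=5c, 00⊕5c=5c, 00⊕5c=5c.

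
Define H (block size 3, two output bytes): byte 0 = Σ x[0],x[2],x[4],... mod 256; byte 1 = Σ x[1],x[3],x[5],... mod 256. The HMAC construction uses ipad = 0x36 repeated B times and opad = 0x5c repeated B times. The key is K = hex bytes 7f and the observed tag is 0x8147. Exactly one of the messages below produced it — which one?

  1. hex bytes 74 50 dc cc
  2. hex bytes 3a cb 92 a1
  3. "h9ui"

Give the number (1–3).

2

Key hex bytes 7f is 1 byte ≤ B = 3; zero-pad to 3 bytes: K' = 7f 00 00.
K' ⊕ ipad = 49 36 36; K' ⊕ opad = 23 5c 5c.
m1: inner = H(49 36 36 74 50 dc cc) = 9b 86; tag = H(23 5c 5c 9b 86) = 05f7
m2: inner = H(49 36 36 3a cb 92 a1) = eb 02; tag = H(23 5c 5c eb 02) = 8147 ← matches
m3: inner = H(49 36 36 68 39 75 69) = 21 13; tag = H(23 5c 5c 21 13) = 927d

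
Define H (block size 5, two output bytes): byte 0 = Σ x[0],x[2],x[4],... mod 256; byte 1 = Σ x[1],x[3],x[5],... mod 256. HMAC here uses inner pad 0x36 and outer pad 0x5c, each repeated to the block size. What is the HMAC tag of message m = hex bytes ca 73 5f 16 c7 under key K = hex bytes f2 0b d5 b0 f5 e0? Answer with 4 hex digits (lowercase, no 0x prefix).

6ba2

Key hex bytes f2 0b d5 b0 f5 e0 is 6 bytes > B = 5, so hash it first: H(key) = bc 9b, then zero-pad to 5 bytes: K' = bc 9b 00 00 00.
K' ⊕ ipad = 8a ad 36 36 36.  K' ⊕ opad = e0 c7 5c 5c 5c.
Inner input = (K'⊕ipad) ∥ m = 8a ad 36 36 36 ∥ ca 73 5f 16 c7.
Inner hash: even-index sum = 383 mod 256 = 127; odd-index sum = 723 mod 256 = 211 → 7f d3.
Outer input = (K'⊕opad) ∥ inner = e0 c7 5c 5c 5c ∥ 7f d3.
Outer hash (tag): even-index sum = 619 mod 256 = 107; odd-index sum = 418 mod 256 = 162 → 6b a2.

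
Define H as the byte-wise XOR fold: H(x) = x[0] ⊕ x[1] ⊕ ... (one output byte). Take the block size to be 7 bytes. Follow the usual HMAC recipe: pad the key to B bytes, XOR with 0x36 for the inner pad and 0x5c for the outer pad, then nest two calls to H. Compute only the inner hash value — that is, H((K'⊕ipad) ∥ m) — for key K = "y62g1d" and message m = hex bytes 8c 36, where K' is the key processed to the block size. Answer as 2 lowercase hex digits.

Key "y62g1d" = 79 36 32 67 31 64 is 6 bytes ≤ B = 7; zero-pad to 7 bytes: K' = 79 36 32 67 31 64 00.
K' ⊕ ipad = 4f 00 04 51 07 52 36.
Inner input = 4f 00 04 51 07 52 36 ∥ 8c 36.
Inner hash: XOR 4f⊕00⊕04⊕51⊕07⊕52⊕36⊕8c⊕36 = c3.

c3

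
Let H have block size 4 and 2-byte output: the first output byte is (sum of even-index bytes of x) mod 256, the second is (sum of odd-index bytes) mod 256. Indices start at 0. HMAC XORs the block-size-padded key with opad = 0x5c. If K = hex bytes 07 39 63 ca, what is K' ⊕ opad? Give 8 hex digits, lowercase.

Key hex bytes 07 39 63 ca is exactly B = 4 bytes: K' = 07 39 63 ca.
XOR each byte with 0x5c: 07⊕5c=5b, 39⊕5c=65, 63⊕5c=3f, ca⊕5c=96.

5b653f96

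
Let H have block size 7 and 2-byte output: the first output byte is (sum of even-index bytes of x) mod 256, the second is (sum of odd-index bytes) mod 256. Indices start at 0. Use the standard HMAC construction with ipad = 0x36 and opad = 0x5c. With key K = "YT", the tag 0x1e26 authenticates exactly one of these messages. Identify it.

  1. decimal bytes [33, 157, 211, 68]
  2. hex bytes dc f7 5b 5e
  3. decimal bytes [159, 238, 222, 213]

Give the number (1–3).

Key "YT" = 59 54 is 2 bytes ≤ B = 7; zero-pad to 7 bytes: K' = 59 54 00 00 00 00 00.
K' ⊕ ipad = 6f 62 36 36 36 36 36; K' ⊕ opad = 05 08 5c 5c 5c 5c 5c.
m1: inner = H(6f 62 36 36 36 36 36 21 9d d3 44) = f2 c2; tag = H(05 08 5c 5c 5c 5c 5c f2 c2) = dbb2
m2: inner = H(6f 62 36 36 36 36 36 dc f7 5b 5e) = 66 05; tag = H(05 08 5c 5c 5c 5c 5c 66 05) = 1e26 ← matches
m3: inner = H(6f 62 36 36 36 36 36 9f ee de d5) = d4 4b; tag = H(05 08 5c 5c 5c 5c 5c d4 4b) = 6494

2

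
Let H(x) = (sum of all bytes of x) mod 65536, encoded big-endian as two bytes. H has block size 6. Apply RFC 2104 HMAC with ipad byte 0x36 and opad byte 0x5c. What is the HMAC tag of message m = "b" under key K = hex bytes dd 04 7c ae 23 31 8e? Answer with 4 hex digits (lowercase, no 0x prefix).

Key hex bytes dd 04 7c ae 23 31 8e is 7 bytes > B = 6, so hash it first: H(key) = 02 ed, then zero-pad to 6 bytes: K' = 02 ed 00 00 00 00.
K' ⊕ ipad = 34 db 36 36 36 36.  K' ⊕ opad = 5e b1 5c 5c 5c 5c.
Inner input = (K'⊕ipad) ∥ m = 34 db 36 36 36 36 ∥ 62.
Inner hash: sum = 52+219+54+54+54+54+98 = 585 → 02 49.
Outer input = (K'⊕opad) ∥ inner = 5e b1 5c 5c 5c 5c ∥ 02 49.
Outer hash (tag): sum = 94+177+92+92+92+92+2+73 = 714 → 02 ca.

02ca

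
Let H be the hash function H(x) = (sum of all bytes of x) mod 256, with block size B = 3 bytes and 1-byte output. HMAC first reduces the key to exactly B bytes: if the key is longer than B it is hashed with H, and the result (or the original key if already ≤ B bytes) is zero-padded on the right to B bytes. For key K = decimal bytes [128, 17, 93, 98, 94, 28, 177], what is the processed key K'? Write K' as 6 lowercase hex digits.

|K| = 7 > B = 3, so first hash the key.
H(K): sum = 128+17+93+98+94+28+177 = 635; mod 256 = 123 → 7b.
Zero-pad H(K) = 7b to 3 bytes: K' = 7b 00 00.

7b0000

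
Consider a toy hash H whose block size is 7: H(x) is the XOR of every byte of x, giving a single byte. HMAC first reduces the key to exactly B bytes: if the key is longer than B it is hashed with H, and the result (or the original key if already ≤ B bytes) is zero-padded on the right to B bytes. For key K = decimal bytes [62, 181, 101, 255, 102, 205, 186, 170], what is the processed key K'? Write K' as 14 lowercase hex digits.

|K| = 8 > B = 7, so first hash the key.
H(K): XOR 3e⊕b5⊕65⊕ff⊕66⊕cd⊕ba⊕aa = aa.
Zero-pad H(K) = aa to 7 bytes: K' = aa 00 00 00 00 00 00.

aa000000000000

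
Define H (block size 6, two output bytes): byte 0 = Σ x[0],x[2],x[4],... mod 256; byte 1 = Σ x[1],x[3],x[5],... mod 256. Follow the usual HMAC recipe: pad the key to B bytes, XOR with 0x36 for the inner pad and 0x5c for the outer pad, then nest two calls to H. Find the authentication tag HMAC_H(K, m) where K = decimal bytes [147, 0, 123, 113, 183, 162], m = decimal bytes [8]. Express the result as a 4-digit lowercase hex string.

Key decimal bytes [147, 0, 123, 113, 183, 162] = 93 00 7b 71 b7 a2 is exactly B = 6 bytes: K' = 93 00 7b 71 b7 a2.
K' ⊕ ipad = a5 36 4d 47 81 94.  K' ⊕ opad = cf 5c 27 2d eb fe.
Inner input = (K'⊕ipad) ∥ m = a5 36 4d 47 81 94 ∥ 08.
Inner hash: even-index sum = 379 mod 256 = 123; odd-index sum = 273 mod 256 = 17 → 7b 11.
Outer input = (K'⊕opad) ∥ inner = cf 5c 27 2d eb fe ∥ 7b 11.
Outer hash (tag): even-index sum = 604 mod 256 = 92; odd-index sum = 408 mod 256 = 152 → 5c 98.

5c98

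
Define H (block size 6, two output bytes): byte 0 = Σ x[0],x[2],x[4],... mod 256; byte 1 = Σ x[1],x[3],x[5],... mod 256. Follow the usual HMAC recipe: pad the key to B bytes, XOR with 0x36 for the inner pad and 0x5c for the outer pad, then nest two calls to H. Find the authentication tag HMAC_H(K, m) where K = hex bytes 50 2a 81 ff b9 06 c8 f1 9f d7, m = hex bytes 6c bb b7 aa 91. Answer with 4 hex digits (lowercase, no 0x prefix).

Key hex bytes 50 2a 81 ff b9 06 c8 f1 9f d7 is 10 bytes > B = 6, so hash it first: H(key) = f1 f7, then zero-pad to 6 bytes: K' = f1 f7 00 00 00 00.
K' ⊕ ipad = c7 c1 36 36 36 36.  K' ⊕ opad = ad ab 5c 5c 5c 5c.
Inner input = (K'⊕ipad) ∥ m = c7 c1 36 36 36 36 ∥ 6c bb b7 aa 91.
Inner hash: even-index sum = 743 mod 256 = 231; odd-index sum = 658 mod 256 = 146 → e7 92.
Outer input = (K'⊕opad) ∥ inner = ad ab 5c 5c 5c 5c ∥ e7 92.
Outer hash (tag): even-index sum = 588 mod 256 = 76; odd-index sum = 501 mod 256 = 245 → 4c f5.

4cf5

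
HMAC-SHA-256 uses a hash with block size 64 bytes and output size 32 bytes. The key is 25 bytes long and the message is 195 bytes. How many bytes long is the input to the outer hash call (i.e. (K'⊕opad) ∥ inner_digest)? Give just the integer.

Key is 25 ≤ 64 bytes, zero-padded: |K'| = 64.
Outer input = (K'⊕opad) ∥ H(inner) → 64 + 32 = 96 bytes.

96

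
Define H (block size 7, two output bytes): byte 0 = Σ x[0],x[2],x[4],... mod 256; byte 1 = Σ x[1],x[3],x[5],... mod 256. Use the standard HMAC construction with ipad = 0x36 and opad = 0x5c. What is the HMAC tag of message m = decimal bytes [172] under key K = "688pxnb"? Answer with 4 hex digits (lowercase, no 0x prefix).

8872

Key "688pxnb" = 36 38 38 70 78 6e 62 is exactly B = 7 bytes: K' = 36 38 38 70 78 6e 62.
K' ⊕ ipad = 00 0e 0e 46 4e 58 54.  K' ⊕ opad = 6a 64 64 2c 24 32 3e.
Inner input = (K'⊕ipad) ∥ m = 00 0e 0e 46 4e 58 54 ∥ ac.
Inner hash: even-index sum = 176 mod 256 = 176; odd-index sum = 344 mod 256 = 88 → b0 58.
Outer input = (K'⊕opad) ∥ inner = 6a 64 64 2c 24 32 3e ∥ b0 58.
Outer hash (tag): even-index sum = 392 mod 256 = 136; odd-index sum = 370 mod 256 = 114 → 88 72.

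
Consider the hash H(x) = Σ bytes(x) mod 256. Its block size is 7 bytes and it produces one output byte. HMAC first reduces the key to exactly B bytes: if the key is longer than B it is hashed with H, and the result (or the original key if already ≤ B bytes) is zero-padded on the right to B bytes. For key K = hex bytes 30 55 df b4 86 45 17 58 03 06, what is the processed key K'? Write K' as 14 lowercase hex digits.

|K| = 10 > B = 7, so first hash the key.
H(K): sum = 48+85+223+180+134+69+23+88+3+6 = 859; mod 256 = 91 → 5b.
Zero-pad H(K) = 5b to 7 bytes: K' = 5b 00 00 00 00 00 00.

5b000000000000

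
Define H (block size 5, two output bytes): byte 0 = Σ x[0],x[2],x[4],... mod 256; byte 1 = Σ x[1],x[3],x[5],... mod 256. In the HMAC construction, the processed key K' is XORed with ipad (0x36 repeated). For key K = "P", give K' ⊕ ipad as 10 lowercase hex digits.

6636363636

Key "P" = 50 is 1 byte ≤ B = 5; zero-pad to 5 bytes: K' = 50 00 00 00 00.
XOR each byte with 0x36: 50⊕36=66, 00⊕36=36, 00⊕36=36, 00⊕36=36, 00⊕36=36.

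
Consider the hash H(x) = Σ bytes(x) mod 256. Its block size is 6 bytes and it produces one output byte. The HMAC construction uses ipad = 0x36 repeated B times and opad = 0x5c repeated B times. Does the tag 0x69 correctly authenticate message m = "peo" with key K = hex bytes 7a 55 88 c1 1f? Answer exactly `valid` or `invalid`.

invalid

Key hex bytes 7a 55 88 c1 1f is 5 bytes ≤ B = 6; zero-pad to 6 bytes: K' = 7a 55 88 c1 1f 00.
K' ⊕ ipad = 4c 63 be f7 29 36; K' ⊕ opad = 26 09 d4 9d 43 5c.
Inner hash: sum = 76+99+190+247+41+54+112+101+111 = 1031; mod 256 = 7 → 07.
Outer hash (recomputed tag): sum = 38+9+212+157+67+92+7 = 582; mod 256 = 70 → 46.
Recomputed tag = 46; claimed = 69 → mismatch.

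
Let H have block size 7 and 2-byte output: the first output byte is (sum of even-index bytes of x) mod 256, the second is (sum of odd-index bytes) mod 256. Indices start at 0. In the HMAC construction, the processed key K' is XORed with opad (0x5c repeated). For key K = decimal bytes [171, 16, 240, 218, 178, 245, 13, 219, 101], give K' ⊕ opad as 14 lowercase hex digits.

Key decimal bytes [171, 16, 240, 218, 178, 245, 13, 219, 101] = ab 10 f0 da b2 f5 0d db 65 is 9 bytes > B = 7, so hash it first: H(key) = bf ba, then zero-pad to 7 bytes: K' = bf ba 00 00 00 00 00.
XOR each byte with 0x5c: bf⊕5c=e3, ba⊕5c=e6, 00⊕5c=5c, 00⊕5c=5c, 00⊕5c=5c, 00⊕5c=5c, 00⊕5c=5c.

e3e65c5c5c5c5c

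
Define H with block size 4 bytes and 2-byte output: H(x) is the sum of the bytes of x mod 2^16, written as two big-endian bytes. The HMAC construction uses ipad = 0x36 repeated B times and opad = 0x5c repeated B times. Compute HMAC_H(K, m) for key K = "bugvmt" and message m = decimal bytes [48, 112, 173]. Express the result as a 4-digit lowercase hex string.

Key "bugvmt" = 62 75 67 76 6d 74 is 6 bytes > B = 4, so hash it first: H(key) = 02 95, then zero-pad to 4 bytes: K' = 02 95 00 00.
K' ⊕ ipad = 34 a3 36 36.  K' ⊕ opad = 5e c9 5c 5c.
Inner input = (K'⊕ipad) ∥ m = 34 a3 36 36 ∥ 30 70 ad.
Inner hash: sum = 52+163+54+54+48+112+173 = 656 → 02 90.
Outer input = (K'⊕opad) ∥ inner = 5e c9 5c 5c ∥ 02 90.
Outer hash (tag): sum = 94+201+92+92+2+144 = 625 → 02 71.

0271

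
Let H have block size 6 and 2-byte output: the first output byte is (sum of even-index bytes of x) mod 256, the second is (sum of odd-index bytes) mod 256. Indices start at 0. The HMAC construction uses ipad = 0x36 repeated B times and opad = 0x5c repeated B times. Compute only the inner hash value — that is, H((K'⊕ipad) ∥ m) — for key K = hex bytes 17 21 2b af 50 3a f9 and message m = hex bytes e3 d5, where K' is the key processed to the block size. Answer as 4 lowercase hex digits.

0c7d

Key hex bytes 17 21 2b af 50 3a f9 is 7 bytes > B = 6, so hash it first: H(key) = 8b 0a, then zero-pad to 6 bytes: K' = 8b 0a 00 00 00 00.
K' ⊕ ipad = bd 3c 36 36 36 36.
Inner input = bd 3c 36 36 36 36 ∥ e3 d5.
Inner hash: even-index sum = 524 mod 256 = 12; odd-index sum = 381 mod 256 = 125 → 0c 7d.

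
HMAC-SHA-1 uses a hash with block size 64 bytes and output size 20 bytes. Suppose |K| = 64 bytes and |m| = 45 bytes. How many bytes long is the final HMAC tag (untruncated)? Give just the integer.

20

The tag is one SHA-1 digest: 20 bytes.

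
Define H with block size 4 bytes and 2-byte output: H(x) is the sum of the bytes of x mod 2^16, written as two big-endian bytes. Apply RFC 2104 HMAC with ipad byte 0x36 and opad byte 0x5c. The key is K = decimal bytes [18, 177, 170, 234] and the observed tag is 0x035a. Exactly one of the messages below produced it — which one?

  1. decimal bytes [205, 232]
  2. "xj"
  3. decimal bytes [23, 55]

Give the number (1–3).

3

Key decimal bytes [18, 177, 170, 234] = 12 b1 aa ea is exactly B = 4 bytes: K' = 12 b1 aa ea.
K' ⊕ ipad = 24 87 9c dc; K' ⊕ opad = 4e ed f6 b6.
m1: inner = H(24 87 9c dc cd e8) = 03 d8; tag = H(4e ed f6 b6 03 d8) = 03c2
m2: inner = H(24 87 9c dc 78 6a) = 03 05; tag = H(4e ed f6 b6 03 05) = 02ef
m3: inner = H(24 87 9c dc 17 37) = 02 71; tag = H(4e ed f6 b6 02 71) = 035a ← matches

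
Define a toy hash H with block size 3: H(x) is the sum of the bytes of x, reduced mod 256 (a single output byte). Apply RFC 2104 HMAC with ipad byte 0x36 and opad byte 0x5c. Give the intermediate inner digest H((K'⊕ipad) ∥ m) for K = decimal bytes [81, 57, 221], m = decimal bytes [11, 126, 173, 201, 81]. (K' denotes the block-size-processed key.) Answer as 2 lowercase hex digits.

Key decimal bytes [81, 57, 221] = 51 39 dd is exactly B = 3 bytes: K' = 51 39 dd.
K' ⊕ ipad = 67 0f eb.
Inner input = 67 0f eb ∥ 0b 7e ad c9 51.
Inner hash: sum = 103+15+235+11+126+173+201+81 = 945; mod 256 = 177 → b1.

b1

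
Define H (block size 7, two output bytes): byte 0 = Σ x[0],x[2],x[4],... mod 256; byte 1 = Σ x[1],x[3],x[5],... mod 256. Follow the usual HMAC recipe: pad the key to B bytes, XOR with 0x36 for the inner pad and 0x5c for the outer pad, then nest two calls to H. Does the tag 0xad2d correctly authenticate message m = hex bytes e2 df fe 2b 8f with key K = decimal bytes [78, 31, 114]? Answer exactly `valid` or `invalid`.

invalid

Key decimal bytes [78, 31, 114] = 4e 1f 72 is 3 bytes ≤ B = 7; zero-pad to 7 bytes: K' = 4e 1f 72 00 00 00 00.
K' ⊕ ipad = 78 29 44 36 36 36 36; K' ⊕ opad = 12 43 2e 5c 5c 5c 5c.
Inner hash: even-index sum = 562 mod 256 = 50; odd-index sum = 772 mod 256 = 4 → 32 04.
Outer hash (recomputed tag): even-index sum = 252 mod 256 = 252; odd-index sum = 301 mod 256 = 45 → fc 2d.
Recomputed tag = fc2d; claimed = ad2d → mismatch.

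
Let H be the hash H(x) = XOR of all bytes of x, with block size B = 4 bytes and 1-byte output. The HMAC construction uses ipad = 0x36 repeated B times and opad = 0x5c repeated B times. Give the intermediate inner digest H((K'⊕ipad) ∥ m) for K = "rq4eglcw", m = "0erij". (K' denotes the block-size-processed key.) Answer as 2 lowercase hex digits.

69

Key "rq4eglcw" = 72 71 34 65 67 6c 63 77 is 8 bytes > B = 4, so hash it first: H(key) = 4d, then zero-pad to 4 bytes: K' = 4d 00 00 00.
K' ⊕ ipad = 7b 36 36 36.
Inner input = 7b 36 36 36 ∥ 30 65 72 69 6a.
Inner hash: XOR 7b⊕36⊕36⊕36⊕30⊕65⊕72⊕69⊕6a = 69.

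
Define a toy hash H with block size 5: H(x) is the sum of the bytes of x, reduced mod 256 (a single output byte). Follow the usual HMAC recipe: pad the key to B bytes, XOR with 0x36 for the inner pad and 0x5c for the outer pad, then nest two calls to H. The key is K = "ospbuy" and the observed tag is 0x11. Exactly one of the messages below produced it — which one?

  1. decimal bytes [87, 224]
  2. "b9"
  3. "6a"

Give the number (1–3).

1

Key "ospbuy" = 6f 73 70 62 75 79 is 6 bytes > B = 5, so hash it first: H(key) = a2, then zero-pad to 5 bytes: K' = a2 00 00 00 00.
K' ⊕ ipad = 94 36 36 36 36; K' ⊕ opad = fe 5c 5c 5c 5c.
m1: inner = H(94 36 36 36 36 57 e0) = a3; tag = H(fe 5c 5c 5c 5c a3) = 11 ← matches
m2: inner = H(94 36 36 36 36 62 39) = 07; tag = H(fe 5c 5c 5c 5c 07) = 75
m3: inner = H(94 36 36 36 36 36 61) = 03; tag = H(fe 5c 5c 5c 5c 03) = 71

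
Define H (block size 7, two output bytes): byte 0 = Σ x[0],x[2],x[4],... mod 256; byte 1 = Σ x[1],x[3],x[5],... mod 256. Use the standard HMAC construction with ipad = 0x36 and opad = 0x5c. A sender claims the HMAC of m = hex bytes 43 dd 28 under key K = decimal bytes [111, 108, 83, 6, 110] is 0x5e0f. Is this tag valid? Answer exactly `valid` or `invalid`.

invalid

Key decimal bytes [111, 108, 83, 6, 110] = 6f 6c 53 06 6e is 5 bytes ≤ B = 7; zero-pad to 7 bytes: K' = 6f 6c 53 06 6e 00 00.
K' ⊕ ipad = 59 5a 65 30 58 36 36; K' ⊕ opad = 33 30 0f 5a 32 5c 5c.
Inner hash: even-index sum = 553 mod 256 = 41; odd-index sum = 299 mod 256 = 43 → 29 2b.
Outer hash (recomputed tag): even-index sum = 251 mod 256 = 251; odd-index sum = 271 mod 256 = 15 → fb 0f.
Recomputed tag = fb0f; claimed = 5e0f → mismatch.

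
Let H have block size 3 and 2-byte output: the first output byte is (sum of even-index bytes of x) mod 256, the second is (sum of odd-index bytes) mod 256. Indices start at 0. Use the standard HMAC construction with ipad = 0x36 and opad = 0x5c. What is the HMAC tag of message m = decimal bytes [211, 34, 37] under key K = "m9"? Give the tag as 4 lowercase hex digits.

9418

Key "m9" = 6d 39 is 2 bytes ≤ B = 3; zero-pad to 3 bytes: K' = 6d 39 00.
K' ⊕ ipad = 5b 0f 36.  K' ⊕ opad = 31 65 5c.
Inner input = (K'⊕ipad) ∥ m = 5b 0f 36 ∥ d3 22 25.
Inner hash: even-index sum = 179 mod 256 = 179; odd-index sum = 263 mod 256 = 7 → b3 07.
Outer input = (K'⊕opad) ∥ inner = 31 65 5c ∥ b3 07.
Outer hash (tag): even-index sum = 148 mod 256 = 148; odd-index sum = 280 mod 256 = 24 → 94 18.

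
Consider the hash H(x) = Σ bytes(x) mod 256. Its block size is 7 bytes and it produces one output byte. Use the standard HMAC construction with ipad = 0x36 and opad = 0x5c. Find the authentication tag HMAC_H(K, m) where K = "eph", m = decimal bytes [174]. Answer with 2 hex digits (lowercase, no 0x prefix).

86

Key "eph" = 65 70 68 is 3 bytes ≤ B = 7; zero-pad to 7 bytes: K' = 65 70 68 00 00 00 00.
K' ⊕ ipad = 53 46 5e 36 36 36 36.  K' ⊕ opad = 39 2c 34 5c 5c 5c 5c.
Inner input = (K'⊕ipad) ∥ m = 53 46 5e 36 36 36 36 ∥ ae.
Inner hash: sum = 83+70+94+54+54+54+54+174 = 637; mod 256 = 125 → 7d.
Outer input = (K'⊕opad) ∥ inner = 39 2c 34 5c 5c 5c 5c ∥ 7d.
Outer hash (tag): sum = 57+44+52+92+92+92+92+125 = 646; mod 256 = 134 → 86.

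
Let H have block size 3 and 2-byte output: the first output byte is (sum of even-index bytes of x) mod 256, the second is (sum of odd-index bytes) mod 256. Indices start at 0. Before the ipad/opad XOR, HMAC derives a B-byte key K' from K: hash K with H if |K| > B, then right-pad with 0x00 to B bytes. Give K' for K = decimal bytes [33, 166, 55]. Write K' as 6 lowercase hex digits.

21a637

Key decimal bytes [33, 166, 55] = 21 a6 37 is exactly B = 3 bytes: K' = 21 a6 37.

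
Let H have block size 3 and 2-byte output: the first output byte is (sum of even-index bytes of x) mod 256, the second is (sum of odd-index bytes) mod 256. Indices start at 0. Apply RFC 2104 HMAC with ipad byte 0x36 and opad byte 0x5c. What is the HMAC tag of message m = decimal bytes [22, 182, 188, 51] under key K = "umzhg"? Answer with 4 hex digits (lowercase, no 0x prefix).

Key "umzhg" = 75 6d 7a 68 67 is 5 bytes > B = 3, so hash it first: H(key) = 56 d5, then zero-pad to 3 bytes: K' = 56 d5 00.
K' ⊕ ipad = 60 e3 36.  K' ⊕ opad = 0a 89 5c.
Inner input = (K'⊕ipad) ∥ m = 60 e3 36 ∥ 16 b6 bc 33.
Inner hash: even-index sum = 383 mod 256 = 127; odd-index sum = 437 mod 256 = 181 → 7f b5.
Outer input = (K'⊕opad) ∥ inner = 0a 89 5c ∥ 7f b5.
Outer hash (tag): even-index sum = 283 mod 256 = 27; odd-index sum = 264 mod 256 = 8 → 1b 08.

1b08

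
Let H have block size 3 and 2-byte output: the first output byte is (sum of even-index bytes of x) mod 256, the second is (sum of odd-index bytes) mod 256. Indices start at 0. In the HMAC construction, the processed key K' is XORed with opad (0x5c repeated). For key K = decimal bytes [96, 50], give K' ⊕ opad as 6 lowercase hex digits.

Key decimal bytes [96, 50] = 60 32 is 2 bytes ≤ B = 3; zero-pad to 3 bytes: K' = 60 32 00.
XOR each byte with 0x5c: 60⊕5c=3c, 32⊕5c=6e, 00⊕5c=5c.

3c6e5c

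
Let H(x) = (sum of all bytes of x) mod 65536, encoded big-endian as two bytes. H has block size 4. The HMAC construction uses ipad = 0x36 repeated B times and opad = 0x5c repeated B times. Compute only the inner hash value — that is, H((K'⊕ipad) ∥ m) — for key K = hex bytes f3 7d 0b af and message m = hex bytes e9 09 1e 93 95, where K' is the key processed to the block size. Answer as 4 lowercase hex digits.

041e

Key hex bytes f3 7d 0b af is exactly B = 4 bytes: K' = f3 7d 0b af.
K' ⊕ ipad = c5 4b 3d 99.
Inner input = c5 4b 3d 99 ∥ e9 09 1e 93 95.
Inner hash: sum = 197+75+61+153+233+9+30+147+149 = 1054 → 04 1e.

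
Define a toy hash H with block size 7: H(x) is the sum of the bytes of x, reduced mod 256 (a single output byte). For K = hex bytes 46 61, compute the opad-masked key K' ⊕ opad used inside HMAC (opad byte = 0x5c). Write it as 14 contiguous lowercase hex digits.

1a3d5c5c5c5c5c

Key hex bytes 46 61 is 2 bytes ≤ B = 7; zero-pad to 7 bytes: K' = 46 61 00 00 00 00 00.
XOR each byte with 0x5c: 46⊕5c=1a, 61⊕5c=3d, 00⊕5c=5c, 00⊕5c=5c, 00⊕5c=5c, 00⊕5c=5c, 00⊕5c=5c.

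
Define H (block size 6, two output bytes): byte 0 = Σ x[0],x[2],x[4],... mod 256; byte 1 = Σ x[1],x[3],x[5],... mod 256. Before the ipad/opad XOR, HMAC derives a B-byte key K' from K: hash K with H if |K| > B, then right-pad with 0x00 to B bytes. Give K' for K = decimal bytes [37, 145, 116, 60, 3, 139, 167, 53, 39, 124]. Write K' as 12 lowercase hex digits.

|K| = 10 > B = 6, so first hash the key.
H(K): even-index sum = 362 mod 256 = 106; odd-index sum = 521 mod 256 = 9 → 6a 09.
Zero-pad H(K) = 6a 09 to 6 bytes: K' = 6a 09 00 00 00 00.

6a0900000000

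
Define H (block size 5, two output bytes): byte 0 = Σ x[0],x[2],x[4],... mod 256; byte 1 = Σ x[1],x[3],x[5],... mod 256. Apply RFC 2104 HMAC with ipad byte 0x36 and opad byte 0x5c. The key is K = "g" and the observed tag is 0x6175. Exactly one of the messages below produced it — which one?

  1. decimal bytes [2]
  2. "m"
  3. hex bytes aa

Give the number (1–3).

1

Key "g" = 67 is 1 byte ≤ B = 5; zero-pad to 5 bytes: K' = 67 00 00 00 00.
K' ⊕ ipad = 51 36 36 36 36; K' ⊕ opad = 3b 5c 5c 5c 5c.
m1: inner = H(51 36 36 36 36 02) = bd 6e; tag = H(3b 5c 5c 5c 5c bd 6e) = 6175 ← matches
m2: inner = H(51 36 36 36 36 6d) = bd d9; tag = H(3b 5c 5c 5c 5c bd d9) = cc75
m3: inner = H(51 36 36 36 36 aa) = bd 16; tag = H(3b 5c 5c 5c 5c bd 16) = 0975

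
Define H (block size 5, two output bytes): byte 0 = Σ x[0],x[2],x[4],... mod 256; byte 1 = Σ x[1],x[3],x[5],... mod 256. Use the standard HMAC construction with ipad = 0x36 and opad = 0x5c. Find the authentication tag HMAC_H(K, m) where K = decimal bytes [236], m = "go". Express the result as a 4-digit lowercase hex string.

Key decimal bytes [236] = ec is 1 byte ≤ B = 5; zero-pad to 5 bytes: K' = ec 00 00 00 00.
K' ⊕ ipad = da 36 36 36 36.  K' ⊕ opad = b0 5c 5c 5c 5c.
Inner input = (K'⊕ipad) ∥ m = da 36 36 36 36 ∥ 67 6f.
Inner hash: even-index sum = 437 mod 256 = 181; odd-index sum = 211 mod 256 = 211 → b5 d3.
Outer input = (K'⊕opad) ∥ inner = b0 5c 5c 5c 5c ∥ b5 d3.
Outer hash (tag): even-index sum = 571 mod 256 = 59; odd-index sum = 365 mod 256 = 109 → 3b 6d.

3b6d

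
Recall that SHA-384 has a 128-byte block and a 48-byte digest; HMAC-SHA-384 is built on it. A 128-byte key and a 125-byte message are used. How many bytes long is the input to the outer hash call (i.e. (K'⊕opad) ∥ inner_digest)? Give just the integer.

Key is 128 ≤ 128 bytes, zero-padded: |K'| = 128.
Outer input = (K'⊕opad) ∥ H(inner) → 128 + 48 = 176 bytes.

176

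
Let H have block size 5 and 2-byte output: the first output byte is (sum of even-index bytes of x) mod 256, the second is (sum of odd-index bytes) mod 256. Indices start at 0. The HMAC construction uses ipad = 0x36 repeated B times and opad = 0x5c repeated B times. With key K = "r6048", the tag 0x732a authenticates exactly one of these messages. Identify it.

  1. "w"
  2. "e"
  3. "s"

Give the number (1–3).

Key "r6048" = 72 36 30 34 38 is exactly B = 5 bytes: K' = 72 36 30 34 38.
K' ⊕ ipad = 44 00 06 02 0e; K' ⊕ opad = 2e 6a 6c 68 64.
m1: inner = H(44 00 06 02 0e 77) = 58 79; tag = H(2e 6a 6c 68 64 58 79) = 772a
m2: inner = H(44 00 06 02 0e 65) = 58 67; tag = H(2e 6a 6c 68 64 58 67) = 652a
m3: inner = H(44 00 06 02 0e 73) = 58 75; tag = H(2e 6a 6c 68 64 58 75) = 732a ← matches

3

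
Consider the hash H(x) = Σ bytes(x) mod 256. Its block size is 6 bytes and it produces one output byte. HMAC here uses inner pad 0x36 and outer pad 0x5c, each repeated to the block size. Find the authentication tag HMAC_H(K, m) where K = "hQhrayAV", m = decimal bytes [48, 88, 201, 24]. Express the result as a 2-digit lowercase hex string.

cd

Key "hQhrayAV" = 68 51 68 72 61 79 41 56 is 8 bytes > B = 6, so hash it first: H(key) = 04, then zero-pad to 6 bytes: K' = 04 00 00 00 00 00.
K' ⊕ ipad = 32 36 36 36 36 36.  K' ⊕ opad = 58 5c 5c 5c 5c 5c.
Inner input = (K'⊕ipad) ∥ m = 32 36 36 36 36 36 ∥ 30 58 c9 18.
Inner hash: sum = 50+54+54+54+54+54+48+88+201+24 = 681; mod 256 = 169 → a9.
Outer input = (K'⊕opad) ∥ inner = 58 5c 5c 5c 5c 5c ∥ a9.
Outer hash (tag): sum = 88+92+92+92+92+92+169 = 717; mod 256 = 205 → cd.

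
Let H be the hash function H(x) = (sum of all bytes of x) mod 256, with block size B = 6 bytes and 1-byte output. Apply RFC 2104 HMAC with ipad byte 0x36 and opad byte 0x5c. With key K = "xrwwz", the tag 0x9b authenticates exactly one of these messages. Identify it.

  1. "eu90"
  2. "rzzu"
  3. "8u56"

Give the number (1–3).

2

Key "xrwwz" = 78 72 77 77 7a is 5 bytes ≤ B = 6; zero-pad to 6 bytes: K' = 78 72 77 77 7a 00.
K' ⊕ ipad = 4e 44 41 41 4c 36; K' ⊕ opad = 24 2e 2b 2b 26 5c.
m1: inner = H(4e 44 41 41 4c 36 65 75 39 30) = d9; tag = H(24 2e 2b 2b 26 5c d9) = 03
m2: inner = H(4e 44 41 41 4c 36 72 7a 7a 75) = 71; tag = H(24 2e 2b 2b 26 5c 71) = 9b ← matches
m3: inner = H(4e 44 41 41 4c 36 38 75 35 36) = ae; tag = H(24 2e 2b 2b 26 5c ae) = d8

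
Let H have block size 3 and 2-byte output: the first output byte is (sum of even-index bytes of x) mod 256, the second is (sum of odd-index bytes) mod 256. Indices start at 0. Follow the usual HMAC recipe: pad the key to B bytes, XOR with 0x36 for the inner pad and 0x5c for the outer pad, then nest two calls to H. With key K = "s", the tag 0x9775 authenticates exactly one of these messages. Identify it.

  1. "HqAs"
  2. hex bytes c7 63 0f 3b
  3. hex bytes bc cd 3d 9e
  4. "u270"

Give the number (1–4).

2

Key "s" = 73 is 1 byte ≤ B = 3; zero-pad to 3 bytes: K' = 73 00 00.
K' ⊕ ipad = 45 36 36; K' ⊕ opad = 2f 5c 5c.
m1: inner = H(45 36 36 48 71 41 73) = 5f bf; tag = H(2f 5c 5c 5f bf) = 4abb
m2: inner = H(45 36 36 c7 63 0f 3b) = 19 0c; tag = H(2f 5c 5c 19 0c) = 9775 ← matches
m3: inner = H(45 36 36 bc cd 3d 9e) = e6 2f; tag = H(2f 5c 5c e6 2f) = ba42
m4: inner = H(45 36 36 75 32 37 30) = dd e2; tag = H(2f 5c 5c dd e2) = 6d39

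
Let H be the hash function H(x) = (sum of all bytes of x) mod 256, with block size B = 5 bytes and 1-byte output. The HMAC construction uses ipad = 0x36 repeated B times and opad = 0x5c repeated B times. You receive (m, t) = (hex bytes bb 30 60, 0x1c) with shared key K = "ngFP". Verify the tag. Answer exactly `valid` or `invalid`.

Key "ngFP" = 6e 67 46 50 is 4 bytes ≤ B = 5; zero-pad to 5 bytes: K' = 6e 67 46 50 00.
K' ⊕ ipad = 58 51 70 66 36; K' ⊕ opad = 32 3b 1a 0c 5c.
Inner hash: sum = 88+81+112+102+54+187+48+96 = 768; mod 256 = 0 → 00.
Outer hash (recomputed tag): sum = 50+59+26+12+92+0 = 239 → ef.
Recomputed tag = ef; claimed = 1c → mismatch.

invalid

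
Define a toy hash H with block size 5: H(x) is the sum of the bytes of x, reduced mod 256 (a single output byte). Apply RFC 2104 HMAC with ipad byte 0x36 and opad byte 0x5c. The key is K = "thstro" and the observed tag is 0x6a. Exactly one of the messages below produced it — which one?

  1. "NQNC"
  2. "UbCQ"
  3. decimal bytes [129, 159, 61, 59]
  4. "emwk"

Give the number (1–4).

3

Key "thstro" = 74 68 73 74 72 6f is 6 bytes > B = 5, so hash it first: H(key) = a4, then zero-pad to 5 bytes: K' = a4 00 00 00 00.
K' ⊕ ipad = 92 36 36 36 36; K' ⊕ opad = f8 5c 5c 5c 5c.
m1: inner = H(92 36 36 36 36 4e 51 4e 43) = 9a; tag = H(f8 5c 5c 5c 5c 9a) = 02
m2: inner = H(92 36 36 36 36 55 62 43 51) = b5; tag = H(f8 5c 5c 5c 5c b5) = 1d
m3: inner = H(92 36 36 36 36 81 9f 3d 3b) = 02; tag = H(f8 5c 5c 5c 5c 02) = 6a ← matches
m4: inner = H(92 36 36 36 36 65 6d 77 6b) = 1e; tag = H(f8 5c 5c 5c 5c 1e) = 86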